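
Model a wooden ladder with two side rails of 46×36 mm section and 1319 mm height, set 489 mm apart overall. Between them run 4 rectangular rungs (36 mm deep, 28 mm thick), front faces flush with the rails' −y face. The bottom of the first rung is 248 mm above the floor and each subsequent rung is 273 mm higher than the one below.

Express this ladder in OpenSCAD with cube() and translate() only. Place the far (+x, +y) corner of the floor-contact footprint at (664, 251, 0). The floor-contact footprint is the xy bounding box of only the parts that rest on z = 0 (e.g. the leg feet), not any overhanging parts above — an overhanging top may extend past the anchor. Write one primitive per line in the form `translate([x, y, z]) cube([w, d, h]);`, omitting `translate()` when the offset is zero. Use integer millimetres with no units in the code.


translate([175, 215, 0]) cube([46, 36, 1319]);
translate([618, 215, 0]) cube([46, 36, 1319]);
translate([221, 215, 248]) cube([397, 36, 28]);
translate([221, 215, 521]) cube([397, 36, 28]);
translate([221, 215, 794]) cube([397, 36, 28]);
translate([221, 215, 1067]) cube([397, 36, 28]);


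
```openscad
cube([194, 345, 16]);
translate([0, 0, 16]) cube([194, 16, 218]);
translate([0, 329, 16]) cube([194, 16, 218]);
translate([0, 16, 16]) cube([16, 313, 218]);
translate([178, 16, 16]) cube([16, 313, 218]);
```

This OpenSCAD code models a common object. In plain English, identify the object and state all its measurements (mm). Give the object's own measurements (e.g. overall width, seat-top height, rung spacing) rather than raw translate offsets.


An open-topped rectangular box: outside dimensions 194×345×234 mm, with a uniform wall and base thickness of 16 mm. The base is a full 194×345 slab on the floor; four walls sit on top of the base. The front and back walls (the −y and +y sides) span the full width; the two side walls fit between them.


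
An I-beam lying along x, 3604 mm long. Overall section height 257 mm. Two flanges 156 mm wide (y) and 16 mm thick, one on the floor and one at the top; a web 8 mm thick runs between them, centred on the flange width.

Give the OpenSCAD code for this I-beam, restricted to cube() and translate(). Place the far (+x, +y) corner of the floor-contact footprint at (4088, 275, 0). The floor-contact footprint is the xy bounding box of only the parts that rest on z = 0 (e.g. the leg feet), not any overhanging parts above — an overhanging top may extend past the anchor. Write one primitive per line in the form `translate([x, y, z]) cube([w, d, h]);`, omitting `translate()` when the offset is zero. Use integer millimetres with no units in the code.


translate([484, 119, 0]) cube([3604, 156, 16]);
translate([484, 193, 16]) cube([3604, 8, 225]);
translate([484, 119, 241]) cube([3604, 156, 16]);


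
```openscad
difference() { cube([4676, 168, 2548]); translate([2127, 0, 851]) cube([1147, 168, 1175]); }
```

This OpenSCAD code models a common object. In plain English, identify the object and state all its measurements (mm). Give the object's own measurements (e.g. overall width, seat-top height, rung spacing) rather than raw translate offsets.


A wall 4676 mm long (x), 168 mm thick (y), 2548 mm tall, with a rectangular window opening cut through it. The opening is 1147 mm wide and 1175 mm tall; its sill is at z = 851 mm and its near (−x) edge is 2127 mm from the wall's −x end. The opening passes through the full wall thickness.


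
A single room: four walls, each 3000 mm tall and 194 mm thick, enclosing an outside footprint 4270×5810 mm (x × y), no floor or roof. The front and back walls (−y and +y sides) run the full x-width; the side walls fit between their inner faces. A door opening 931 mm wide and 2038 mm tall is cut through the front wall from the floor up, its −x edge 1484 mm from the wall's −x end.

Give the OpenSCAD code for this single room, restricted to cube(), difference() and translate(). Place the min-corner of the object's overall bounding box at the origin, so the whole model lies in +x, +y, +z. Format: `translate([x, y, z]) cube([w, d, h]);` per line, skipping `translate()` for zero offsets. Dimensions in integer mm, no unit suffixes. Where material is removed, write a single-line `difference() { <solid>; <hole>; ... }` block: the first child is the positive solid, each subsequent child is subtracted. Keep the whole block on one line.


difference() { cube([4270, 194, 3000]); translate([1484, 0, 0]) cube([931, 194, 2038]); }
translate([0, 5616, 0]) cube([4270, 194, 3000]);
translate([0, 194, 0]) cube([194, 5422, 3000]);
translate([4076, 194, 0]) cube([194, 5422, 3000]);


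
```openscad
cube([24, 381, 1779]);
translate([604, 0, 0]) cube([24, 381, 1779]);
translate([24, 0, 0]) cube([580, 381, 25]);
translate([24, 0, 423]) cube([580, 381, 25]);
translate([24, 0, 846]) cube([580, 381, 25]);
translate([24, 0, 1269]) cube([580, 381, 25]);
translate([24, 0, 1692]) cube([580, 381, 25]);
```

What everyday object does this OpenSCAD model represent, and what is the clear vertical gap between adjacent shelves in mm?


A bookshelf. The clear shelf gap is 398 mm.

Two tall side panels with 5 horizontal boards between them — a bookshelf. The first two shelf undersides are at z = 0 and z = 423; with shelf thickness 25, the clear gap is 423 − 0 − 25 = 398 mm.


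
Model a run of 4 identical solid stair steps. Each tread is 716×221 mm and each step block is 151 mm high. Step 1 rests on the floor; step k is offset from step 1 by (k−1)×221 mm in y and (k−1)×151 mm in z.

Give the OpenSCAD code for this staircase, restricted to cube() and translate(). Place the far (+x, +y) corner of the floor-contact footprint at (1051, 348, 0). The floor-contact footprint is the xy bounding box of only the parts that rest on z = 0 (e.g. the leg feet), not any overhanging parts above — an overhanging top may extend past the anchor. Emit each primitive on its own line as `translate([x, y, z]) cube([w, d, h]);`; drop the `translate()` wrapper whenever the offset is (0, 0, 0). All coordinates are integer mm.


translate([335, 127, 0]) cube([716, 221, 151]);
translate([335, 348, 151]) cube([716, 221, 151]);
translate([335, 569, 302]) cube([716, 221, 151]);
translate([335, 790, 453]) cube([716, 221, 151]);


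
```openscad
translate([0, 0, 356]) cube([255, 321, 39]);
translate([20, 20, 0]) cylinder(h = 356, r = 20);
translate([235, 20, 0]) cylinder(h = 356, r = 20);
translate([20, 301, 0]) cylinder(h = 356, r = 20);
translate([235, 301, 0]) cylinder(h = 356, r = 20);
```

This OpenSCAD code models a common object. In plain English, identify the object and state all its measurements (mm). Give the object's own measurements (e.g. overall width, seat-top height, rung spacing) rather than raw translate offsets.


A simple wooden stool: a rectangular seat 255 mm (x) by 321 mm (y), 39 mm thick, top face at z = 395 mm, on four round legs, each 40 mm in diameter. The legs rest on z = 0, each leg's axis is inset half a diameter from the nearest pair of seat edges (so the leg's bounding box is flush with the corner).


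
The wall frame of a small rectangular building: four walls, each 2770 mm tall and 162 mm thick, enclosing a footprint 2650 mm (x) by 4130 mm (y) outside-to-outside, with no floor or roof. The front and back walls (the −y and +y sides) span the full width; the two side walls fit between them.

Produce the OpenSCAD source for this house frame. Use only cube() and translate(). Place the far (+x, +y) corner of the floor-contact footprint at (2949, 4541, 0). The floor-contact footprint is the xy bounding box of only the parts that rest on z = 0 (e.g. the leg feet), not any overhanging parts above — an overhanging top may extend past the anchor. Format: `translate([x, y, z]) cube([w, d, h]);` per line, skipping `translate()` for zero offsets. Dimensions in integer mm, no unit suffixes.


translate([299, 411, 0]) cube([2650, 162, 2770]);
translate([299, 4379, 0]) cube([2650, 162, 2770]);
translate([299, 573, 0]) cube([162, 3806, 2770]);
translate([2787, 573, 0]) cube([162, 3806, 2770]);


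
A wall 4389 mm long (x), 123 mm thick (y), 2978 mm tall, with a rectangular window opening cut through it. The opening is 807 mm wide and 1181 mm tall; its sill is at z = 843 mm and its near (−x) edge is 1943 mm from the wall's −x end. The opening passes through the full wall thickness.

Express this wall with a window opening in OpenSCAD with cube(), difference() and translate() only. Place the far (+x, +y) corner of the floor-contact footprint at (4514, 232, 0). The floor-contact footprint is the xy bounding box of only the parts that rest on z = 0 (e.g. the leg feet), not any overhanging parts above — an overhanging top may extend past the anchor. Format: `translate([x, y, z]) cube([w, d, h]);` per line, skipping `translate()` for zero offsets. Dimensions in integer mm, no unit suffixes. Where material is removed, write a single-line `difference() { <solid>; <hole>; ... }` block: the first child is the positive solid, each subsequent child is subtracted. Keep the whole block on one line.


difference() { translate([125, 109, 0]) cube([4389, 123, 2978]); translate([2068, 109, 843]) cube([807, 123, 1181]); }


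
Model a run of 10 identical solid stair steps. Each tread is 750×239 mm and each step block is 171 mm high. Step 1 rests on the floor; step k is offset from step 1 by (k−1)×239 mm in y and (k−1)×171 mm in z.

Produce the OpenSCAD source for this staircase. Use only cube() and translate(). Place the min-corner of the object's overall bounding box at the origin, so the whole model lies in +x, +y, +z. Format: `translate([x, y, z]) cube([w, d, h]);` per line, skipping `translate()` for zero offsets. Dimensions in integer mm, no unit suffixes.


cube([750, 239, 171]);
translate([0, 239, 171]) cube([750, 239, 171]);
translate([0, 478, 342]) cube([750, 239, 171]);
translate([0, 717, 513]) cube([750, 239, 171]);
translate([0, 956, 684]) cube([750, 239, 171]);
translate([0, 1195, 855]) cube([750, 239, 171]);
translate([0, 1434, 1026]) cube([750, 239, 171]);
translate([0, 1673, 1197]) cube([750, 239, 171]);
translate([0, 1912, 1368]) cube([750, 239, 171]);
translate([0, 2151, 1539]) cube([750, 239, 171]);


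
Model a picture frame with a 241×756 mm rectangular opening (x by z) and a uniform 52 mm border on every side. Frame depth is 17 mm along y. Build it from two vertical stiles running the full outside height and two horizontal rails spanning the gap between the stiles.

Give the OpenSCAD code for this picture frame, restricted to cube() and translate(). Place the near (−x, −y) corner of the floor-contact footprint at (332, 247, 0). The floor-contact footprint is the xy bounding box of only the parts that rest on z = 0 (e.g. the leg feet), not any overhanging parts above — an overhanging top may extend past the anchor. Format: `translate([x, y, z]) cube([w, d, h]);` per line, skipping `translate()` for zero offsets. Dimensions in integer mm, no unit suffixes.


translate([332, 247, 0]) cube([52, 17, 860]);
translate([625, 247, 0]) cube([52, 17, 860]);
translate([384, 247, 0]) cube([241, 17, 52]);
translate([384, 247, 808]) cube([241, 17, 52]);


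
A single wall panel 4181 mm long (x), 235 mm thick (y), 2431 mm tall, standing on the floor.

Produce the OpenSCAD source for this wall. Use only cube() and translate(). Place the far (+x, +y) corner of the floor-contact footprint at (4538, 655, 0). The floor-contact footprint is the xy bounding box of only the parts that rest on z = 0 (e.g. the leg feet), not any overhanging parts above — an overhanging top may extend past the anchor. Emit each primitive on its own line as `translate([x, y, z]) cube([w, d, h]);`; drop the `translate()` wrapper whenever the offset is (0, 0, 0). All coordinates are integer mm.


translate([357, 420, 0]) cube([4181, 235, 2431]);


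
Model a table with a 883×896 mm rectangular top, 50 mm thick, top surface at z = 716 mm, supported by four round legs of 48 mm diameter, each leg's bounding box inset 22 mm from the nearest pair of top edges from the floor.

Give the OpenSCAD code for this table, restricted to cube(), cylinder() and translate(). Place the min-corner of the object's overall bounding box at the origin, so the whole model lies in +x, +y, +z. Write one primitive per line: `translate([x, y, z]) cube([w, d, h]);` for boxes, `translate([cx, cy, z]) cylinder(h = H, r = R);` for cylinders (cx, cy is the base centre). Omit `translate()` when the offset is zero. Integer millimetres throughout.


translate([0, 0, 666]) cube([883, 896, 50]);
translate([46, 46, 0]) cylinder(h = 666, r = 24);
translate([837, 46, 0]) cylinder(h = 666, r = 24);
translate([46, 850, 0]) cylinder(h = 666, r = 24);
translate([837, 850, 0]) cylinder(h = 666, r = 24);


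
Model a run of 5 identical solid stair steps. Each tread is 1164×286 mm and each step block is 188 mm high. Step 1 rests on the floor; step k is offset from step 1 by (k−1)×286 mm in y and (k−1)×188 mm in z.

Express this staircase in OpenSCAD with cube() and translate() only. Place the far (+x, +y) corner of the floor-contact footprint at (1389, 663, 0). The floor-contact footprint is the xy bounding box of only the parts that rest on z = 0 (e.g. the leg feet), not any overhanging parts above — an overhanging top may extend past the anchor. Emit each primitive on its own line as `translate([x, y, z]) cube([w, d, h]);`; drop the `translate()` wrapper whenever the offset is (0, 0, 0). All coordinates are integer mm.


translate([225, 377, 0]) cube([1164, 286, 188]);
translate([225, 663, 188]) cube([1164, 286, 188]);
translate([225, 949, 376]) cube([1164, 286, 188]);
translate([225, 1235, 564]) cube([1164, 286, 188]);
translate([225, 1521, 752]) cube([1164, 286, 188]);


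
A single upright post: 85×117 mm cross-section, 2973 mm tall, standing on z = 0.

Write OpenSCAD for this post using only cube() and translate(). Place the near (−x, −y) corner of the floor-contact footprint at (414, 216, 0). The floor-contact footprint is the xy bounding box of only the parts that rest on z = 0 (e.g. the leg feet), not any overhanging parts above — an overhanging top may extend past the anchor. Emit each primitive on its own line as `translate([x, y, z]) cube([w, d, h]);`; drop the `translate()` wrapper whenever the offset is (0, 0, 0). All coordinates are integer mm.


translate([414, 216, 0]) cube([85, 117, 2973]);


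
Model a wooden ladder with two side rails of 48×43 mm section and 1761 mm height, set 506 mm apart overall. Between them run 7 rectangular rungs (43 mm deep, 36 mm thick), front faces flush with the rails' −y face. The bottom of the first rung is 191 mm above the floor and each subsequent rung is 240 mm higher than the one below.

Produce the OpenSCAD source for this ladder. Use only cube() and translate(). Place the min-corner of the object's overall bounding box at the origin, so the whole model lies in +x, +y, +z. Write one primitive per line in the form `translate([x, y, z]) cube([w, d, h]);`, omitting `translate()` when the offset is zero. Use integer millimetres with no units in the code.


cube([48, 43, 1761]);
translate([458, 0, 0]) cube([48, 43, 1761]);
translate([48, 0, 191]) cube([410, 43, 36]);
translate([48, 0, 431]) cube([410, 43, 36]);
translate([48, 0, 671]) cube([410, 43, 36]);
translate([48, 0, 911]) cube([410, 43, 36]);
translate([48, 0, 1151]) cube([410, 43, 36]);
translate([48, 0, 1391]) cube([410, 43, 36]);
translate([48, 0, 1631]) cube([410, 43, 36]);


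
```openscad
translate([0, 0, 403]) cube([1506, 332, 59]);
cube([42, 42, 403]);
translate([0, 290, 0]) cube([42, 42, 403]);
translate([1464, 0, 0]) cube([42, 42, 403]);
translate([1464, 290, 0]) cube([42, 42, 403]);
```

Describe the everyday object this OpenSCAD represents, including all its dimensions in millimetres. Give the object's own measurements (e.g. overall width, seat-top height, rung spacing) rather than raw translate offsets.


A bench: a 1506×332 mm seat slab, 59 mm thick, top at z = 462 mm, on four 42×42 mm square legs flush with the seat corners and standing on z = 0.


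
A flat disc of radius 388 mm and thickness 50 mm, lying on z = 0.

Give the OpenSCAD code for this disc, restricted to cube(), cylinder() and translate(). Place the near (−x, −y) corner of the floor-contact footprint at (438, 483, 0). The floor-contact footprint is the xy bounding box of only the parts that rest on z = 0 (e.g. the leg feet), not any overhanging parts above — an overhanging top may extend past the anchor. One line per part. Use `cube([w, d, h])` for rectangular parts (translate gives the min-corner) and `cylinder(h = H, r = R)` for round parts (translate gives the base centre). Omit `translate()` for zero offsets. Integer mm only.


translate([826, 871, 0]) cylinder(h = 50, r = 388);


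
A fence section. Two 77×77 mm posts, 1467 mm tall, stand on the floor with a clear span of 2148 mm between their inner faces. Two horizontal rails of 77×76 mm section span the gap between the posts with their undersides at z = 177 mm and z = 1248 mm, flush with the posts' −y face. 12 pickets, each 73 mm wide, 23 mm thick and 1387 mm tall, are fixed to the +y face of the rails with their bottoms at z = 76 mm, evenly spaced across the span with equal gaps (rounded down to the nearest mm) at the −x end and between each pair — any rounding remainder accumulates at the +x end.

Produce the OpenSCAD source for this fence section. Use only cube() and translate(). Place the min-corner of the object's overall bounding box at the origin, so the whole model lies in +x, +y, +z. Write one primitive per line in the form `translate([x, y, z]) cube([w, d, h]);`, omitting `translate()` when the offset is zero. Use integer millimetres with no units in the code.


cube([77, 77, 1467]);
translate([2225, 0, 0]) cube([77, 77, 1467]);
translate([77, 0, 177]) cube([2148, 77, 76]);
translate([77, 0, 1248]) cube([2148, 77, 76]);
translate([174, 77, 76]) cube([73, 23, 1387]);
translate([344, 77, 76]) cube([73, 23, 1387]);
translate([514, 77, 76]) cube([73, 23, 1387]);
translate([684, 77, 76]) cube([73, 23, 1387]);
translate([854, 77, 76]) cube([73, 23, 1387]);
translate([1024, 77, 76]) cube([73, 23, 1387]);
translate([1194, 77, 76]) cube([73, 23, 1387]);
translate([1364, 77, 76]) cube([73, 23, 1387]);
translate([1534, 77, 76]) cube([73, 23, 1387]);
translate([1704, 77, 76]) cube([73, 23, 1387]);
translate([1874, 77, 76]) cube([73, 23, 1387]);
translate([2044, 77, 76]) cube([73, 23, 1387]);


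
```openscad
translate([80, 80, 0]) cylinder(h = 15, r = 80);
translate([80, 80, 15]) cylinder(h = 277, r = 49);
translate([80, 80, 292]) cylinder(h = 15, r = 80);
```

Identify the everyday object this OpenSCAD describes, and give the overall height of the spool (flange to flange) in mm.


A spool. The overall height is 307 mm.

Three coaxial cylinders, large–small–large — a spool. Two 15 mm flanges and a 277 mm core give 15 + 277 + 15 = 307 mm.


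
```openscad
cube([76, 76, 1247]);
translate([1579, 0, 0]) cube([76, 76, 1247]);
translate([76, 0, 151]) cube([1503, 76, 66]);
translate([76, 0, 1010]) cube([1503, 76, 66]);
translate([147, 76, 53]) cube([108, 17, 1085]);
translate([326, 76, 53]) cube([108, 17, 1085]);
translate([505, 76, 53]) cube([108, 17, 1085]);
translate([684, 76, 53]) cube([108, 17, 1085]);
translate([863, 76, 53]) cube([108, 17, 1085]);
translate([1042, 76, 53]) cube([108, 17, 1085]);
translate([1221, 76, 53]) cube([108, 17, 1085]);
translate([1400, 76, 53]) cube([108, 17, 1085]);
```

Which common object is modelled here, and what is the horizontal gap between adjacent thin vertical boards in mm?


A fence section. The picket gap is 71 mm.

Two posts, two rails, 8 pickets — a fence section. Span 1503 mm holds 8 pickets of 108 mm with 9 equal gaps: ⌊(1503 − 8·108) / 9⌋ = 71 mm.


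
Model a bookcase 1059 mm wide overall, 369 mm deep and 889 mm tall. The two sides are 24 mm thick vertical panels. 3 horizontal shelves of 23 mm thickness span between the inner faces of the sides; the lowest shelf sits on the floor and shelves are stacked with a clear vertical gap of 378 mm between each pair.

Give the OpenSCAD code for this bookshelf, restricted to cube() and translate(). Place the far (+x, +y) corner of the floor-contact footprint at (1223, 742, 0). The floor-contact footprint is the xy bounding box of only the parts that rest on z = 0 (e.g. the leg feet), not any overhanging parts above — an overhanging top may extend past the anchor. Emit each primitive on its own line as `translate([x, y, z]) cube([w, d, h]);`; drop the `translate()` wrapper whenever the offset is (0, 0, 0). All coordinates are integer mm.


translate([164, 373, 0]) cube([24, 369, 889]);
translate([1199, 373, 0]) cube([24, 369, 889]);
translate([188, 373, 0]) cube([1011, 369, 23]);
translate([188, 373, 401]) cube([1011, 369, 23]);
translate([188, 373, 802]) cube([1011, 369, 23]);


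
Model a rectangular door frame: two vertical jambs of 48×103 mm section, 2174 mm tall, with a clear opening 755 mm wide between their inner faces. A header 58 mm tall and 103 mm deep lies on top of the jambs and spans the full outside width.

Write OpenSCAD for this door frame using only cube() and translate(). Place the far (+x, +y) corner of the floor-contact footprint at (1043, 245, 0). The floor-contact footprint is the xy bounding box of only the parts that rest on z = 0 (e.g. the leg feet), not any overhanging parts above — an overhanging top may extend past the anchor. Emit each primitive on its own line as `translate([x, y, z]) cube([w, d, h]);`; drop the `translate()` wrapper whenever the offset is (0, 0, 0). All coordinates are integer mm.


translate([192, 142, 0]) cube([48, 103, 2174]);
translate([995, 142, 0]) cube([48, 103, 2174]);
translate([192, 142, 2174]) cube([851, 103, 58]);


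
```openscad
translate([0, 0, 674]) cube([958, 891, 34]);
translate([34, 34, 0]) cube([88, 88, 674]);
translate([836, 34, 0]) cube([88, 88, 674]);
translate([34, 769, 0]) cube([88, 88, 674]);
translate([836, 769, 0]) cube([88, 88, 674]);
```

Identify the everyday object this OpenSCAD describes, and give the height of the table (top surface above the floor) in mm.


A table. The table height is 708 mm.

A 958×891×34 slab sits at z = 674 on four 88 mm square posts — a table. The top surface is at 674 + 34 = 708 mm.


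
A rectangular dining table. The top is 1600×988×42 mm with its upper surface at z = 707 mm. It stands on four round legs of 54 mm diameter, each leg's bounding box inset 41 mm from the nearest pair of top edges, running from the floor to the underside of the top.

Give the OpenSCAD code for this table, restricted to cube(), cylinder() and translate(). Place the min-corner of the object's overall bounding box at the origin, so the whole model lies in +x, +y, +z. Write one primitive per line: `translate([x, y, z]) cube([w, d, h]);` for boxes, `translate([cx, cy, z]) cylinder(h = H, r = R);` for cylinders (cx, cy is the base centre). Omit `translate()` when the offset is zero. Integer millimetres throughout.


// leg_h = 707 - 42 = 665
translate([0, 0, 665]) cube([1600, 988, 42]);
translate([68, 68, 0]) cylinder(h = 665, r = 27);
translate([1532, 68, 0]) cylinder(h = 665, r = 27);
translate([68, 920, 0]) cylinder(h = 665, r = 27);
translate([1532, 920, 0]) cylinder(h = 665, r = 27);


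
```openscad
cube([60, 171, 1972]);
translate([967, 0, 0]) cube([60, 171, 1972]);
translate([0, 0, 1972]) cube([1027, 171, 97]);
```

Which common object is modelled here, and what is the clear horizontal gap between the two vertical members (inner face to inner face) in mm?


A door frame. The clear opening width is 907 mm.

Two 1972 mm tall posts with a header on top — a door frame. The left jamb is 60 mm wide at x = 0; the right jamb starts at x = 967. The clear opening is 967 − 60 = 907 mm.


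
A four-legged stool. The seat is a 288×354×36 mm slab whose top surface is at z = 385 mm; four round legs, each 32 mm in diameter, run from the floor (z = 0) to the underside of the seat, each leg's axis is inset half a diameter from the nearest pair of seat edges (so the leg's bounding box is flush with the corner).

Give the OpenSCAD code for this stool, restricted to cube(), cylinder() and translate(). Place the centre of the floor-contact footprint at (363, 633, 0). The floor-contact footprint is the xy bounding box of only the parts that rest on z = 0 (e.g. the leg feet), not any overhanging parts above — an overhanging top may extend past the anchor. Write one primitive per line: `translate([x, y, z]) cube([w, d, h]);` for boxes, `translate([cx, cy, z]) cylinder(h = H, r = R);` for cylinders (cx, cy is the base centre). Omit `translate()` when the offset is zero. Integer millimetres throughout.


translate([219, 456, 349]) cube([288, 354, 36]);
translate([235, 472, 0]) cylinder(h = 349, r = 16);
translate([491, 472, 0]) cylinder(h = 349, r = 16);
translate([235, 794, 0]) cylinder(h = 349, r = 16);
translate([491, 794, 0]) cylinder(h = 349, r = 16);


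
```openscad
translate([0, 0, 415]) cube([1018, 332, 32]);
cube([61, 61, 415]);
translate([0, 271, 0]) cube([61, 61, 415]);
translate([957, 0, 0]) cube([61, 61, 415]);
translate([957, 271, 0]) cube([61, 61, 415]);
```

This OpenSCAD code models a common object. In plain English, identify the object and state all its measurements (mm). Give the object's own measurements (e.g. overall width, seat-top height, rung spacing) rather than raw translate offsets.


A bench: a 1018×332 mm seat slab, 32 mm thick, top at z = 447 mm, on four 61×61 mm square legs flush with the seat corners and standing on z = 0.


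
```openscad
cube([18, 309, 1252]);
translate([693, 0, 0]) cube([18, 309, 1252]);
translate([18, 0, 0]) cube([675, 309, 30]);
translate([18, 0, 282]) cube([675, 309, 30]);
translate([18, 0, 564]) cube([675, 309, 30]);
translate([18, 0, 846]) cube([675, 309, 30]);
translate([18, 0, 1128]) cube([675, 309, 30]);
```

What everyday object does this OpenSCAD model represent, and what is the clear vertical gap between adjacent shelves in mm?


A bookshelf. The clear shelf gap is 252 mm.

Two tall side panels with 5 horizontal boards between them — a bookshelf. The first two shelf undersides are at z = 0 and z = 282; with shelf thickness 30, the clear gap is 282 − 0 − 30 = 252 mm.


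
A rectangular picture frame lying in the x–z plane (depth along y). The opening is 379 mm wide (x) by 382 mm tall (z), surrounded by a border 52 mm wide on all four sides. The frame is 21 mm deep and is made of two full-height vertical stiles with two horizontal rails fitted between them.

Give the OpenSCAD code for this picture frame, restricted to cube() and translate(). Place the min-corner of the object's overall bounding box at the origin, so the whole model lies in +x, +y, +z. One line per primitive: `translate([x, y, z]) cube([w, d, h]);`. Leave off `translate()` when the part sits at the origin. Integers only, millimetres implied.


cube([52, 21, 486]);
translate([431, 0, 0]) cube([52, 21, 486]);
translate([52, 0, 0]) cube([379, 21, 52]);
translate([52, 0, 434]) cube([379, 21, 52]);


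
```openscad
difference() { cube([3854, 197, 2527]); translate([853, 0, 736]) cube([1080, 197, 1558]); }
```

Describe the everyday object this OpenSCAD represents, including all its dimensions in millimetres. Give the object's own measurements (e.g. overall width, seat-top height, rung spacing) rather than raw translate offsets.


A wall 3854 mm long (x), 197 mm thick (y), 2527 mm tall, with a rectangular window opening cut through it. The opening is 1080 mm wide and 1558 mm tall; its sill is at z = 736 mm and its near (−x) edge is 853 mm from the wall's −x end. The opening passes through the full wall thickness.


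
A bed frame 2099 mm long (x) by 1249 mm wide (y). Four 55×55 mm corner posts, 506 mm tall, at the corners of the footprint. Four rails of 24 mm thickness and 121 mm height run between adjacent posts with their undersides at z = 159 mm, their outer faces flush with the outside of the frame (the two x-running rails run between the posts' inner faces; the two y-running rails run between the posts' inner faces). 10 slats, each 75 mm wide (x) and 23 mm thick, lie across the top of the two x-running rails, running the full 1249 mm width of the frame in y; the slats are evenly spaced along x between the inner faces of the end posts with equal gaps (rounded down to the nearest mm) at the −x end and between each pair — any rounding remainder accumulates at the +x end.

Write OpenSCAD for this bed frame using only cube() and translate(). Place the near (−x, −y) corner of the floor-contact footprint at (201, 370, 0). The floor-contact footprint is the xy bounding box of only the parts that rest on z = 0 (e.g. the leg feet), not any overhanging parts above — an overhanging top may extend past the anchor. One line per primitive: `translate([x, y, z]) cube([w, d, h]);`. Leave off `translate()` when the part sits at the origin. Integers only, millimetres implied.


translate([201, 370, 0]) cube([55, 55, 506]);
translate([201, 1564, 0]) cube([55, 55, 506]);
translate([2245, 370, 0]) cube([55, 55, 506]);
translate([2245, 1564, 0]) cube([55, 55, 506]);
translate([256, 370, 159]) cube([1989, 24, 121]);
translate([256, 1595, 159]) cube([1989, 24, 121]);
translate([201, 425, 159]) cube([24, 1139, 121]);
translate([2276, 425, 159]) cube([24, 1139, 121]);
translate([368, 370, 280]) cube([75, 1249, 23]);
translate([555, 370, 280]) cube([75, 1249, 23]);
translate([742, 370, 280]) cube([75, 1249, 23]);
translate([929, 370, 280]) cube([75, 1249, 23]);
translate([1116, 370, 280]) cube([75, 1249, 23]);
translate([1303, 370, 280]) cube([75, 1249, 23]);
translate([1490, 370, 280]) cube([75, 1249, 23]);
translate([1677, 370, 280]) cube([75, 1249, 23]);
translate([1864, 370, 280]) cube([75, 1249, 23]);
translate([2051, 370, 280]) cube([75, 1249, 23]);


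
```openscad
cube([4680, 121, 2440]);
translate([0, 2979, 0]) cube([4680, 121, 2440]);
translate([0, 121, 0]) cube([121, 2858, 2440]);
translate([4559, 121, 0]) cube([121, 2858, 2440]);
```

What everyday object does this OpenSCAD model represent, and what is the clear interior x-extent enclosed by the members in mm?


A house (or room) frame. The interior width is 4438 mm.

Four 2440 mm walls enclosing a rectangle with no floor or roof — a room or house frame. Outside width is 4680 mm and wall thickness is 121 mm, so the interior width is 4680 − 2 × 121 = 4438 mm.


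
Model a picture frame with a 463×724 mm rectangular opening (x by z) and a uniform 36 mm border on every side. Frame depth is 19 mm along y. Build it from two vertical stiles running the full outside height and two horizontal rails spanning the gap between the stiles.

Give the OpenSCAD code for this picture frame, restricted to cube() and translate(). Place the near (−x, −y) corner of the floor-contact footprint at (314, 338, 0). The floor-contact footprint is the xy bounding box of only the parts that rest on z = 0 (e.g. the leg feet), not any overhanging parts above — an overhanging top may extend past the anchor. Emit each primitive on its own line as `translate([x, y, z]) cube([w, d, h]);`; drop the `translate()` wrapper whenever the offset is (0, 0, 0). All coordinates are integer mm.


translate([314, 338, 0]) cube([36, 19, 796]);
translate([813, 338, 0]) cube([36, 19, 796]);
translate([350, 338, 0]) cube([463, 19, 36]);
translate([350, 338, 760]) cube([463, 19, 36]);


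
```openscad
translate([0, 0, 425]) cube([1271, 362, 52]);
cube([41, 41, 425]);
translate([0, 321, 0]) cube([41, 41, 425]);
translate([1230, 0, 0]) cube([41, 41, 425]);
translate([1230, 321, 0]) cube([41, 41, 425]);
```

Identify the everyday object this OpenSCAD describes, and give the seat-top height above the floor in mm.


A bench. The seat-top height is 477 mm.

A long slab on four corner posts — a bench. The slab sits at z = 425 with thickness 52, so the top is 425 + 52 = 477 mm.


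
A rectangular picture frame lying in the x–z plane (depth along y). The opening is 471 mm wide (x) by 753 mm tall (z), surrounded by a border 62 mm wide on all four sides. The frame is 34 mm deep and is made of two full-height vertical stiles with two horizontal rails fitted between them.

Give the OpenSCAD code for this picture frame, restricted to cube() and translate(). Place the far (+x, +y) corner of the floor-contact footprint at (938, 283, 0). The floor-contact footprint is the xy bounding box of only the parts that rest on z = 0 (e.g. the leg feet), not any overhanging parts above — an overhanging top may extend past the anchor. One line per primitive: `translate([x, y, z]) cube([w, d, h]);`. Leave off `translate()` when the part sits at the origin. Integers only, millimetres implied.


translate([343, 249, 0]) cube([62, 34, 877]);
translate([876, 249, 0]) cube([62, 34, 877]);
translate([405, 249, 0]) cube([471, 34, 62]);
translate([405, 249, 815]) cube([471, 34, 62]);


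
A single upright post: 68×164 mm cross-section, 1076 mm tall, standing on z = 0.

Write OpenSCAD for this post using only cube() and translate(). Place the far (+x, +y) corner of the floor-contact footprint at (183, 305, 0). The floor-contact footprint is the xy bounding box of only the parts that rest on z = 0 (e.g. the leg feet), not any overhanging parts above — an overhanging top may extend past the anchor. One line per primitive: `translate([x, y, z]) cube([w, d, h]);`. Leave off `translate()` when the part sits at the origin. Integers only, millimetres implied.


translate([115, 141, 0]) cube([68, 164, 1076]);


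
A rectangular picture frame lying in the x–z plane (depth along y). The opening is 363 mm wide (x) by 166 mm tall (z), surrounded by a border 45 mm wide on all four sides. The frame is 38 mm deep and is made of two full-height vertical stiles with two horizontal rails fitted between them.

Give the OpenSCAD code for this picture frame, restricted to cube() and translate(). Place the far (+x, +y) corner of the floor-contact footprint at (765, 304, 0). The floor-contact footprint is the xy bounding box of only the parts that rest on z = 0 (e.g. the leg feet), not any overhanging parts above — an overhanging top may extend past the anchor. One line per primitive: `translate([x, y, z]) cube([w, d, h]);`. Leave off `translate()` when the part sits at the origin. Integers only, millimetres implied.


translate([312, 266, 0]) cube([45, 38, 256]);
translate([720, 266, 0]) cube([45, 38, 256]);
translate([357, 266, 0]) cube([363, 38, 45]);
translate([357, 266, 211]) cube([363, 38, 45]);


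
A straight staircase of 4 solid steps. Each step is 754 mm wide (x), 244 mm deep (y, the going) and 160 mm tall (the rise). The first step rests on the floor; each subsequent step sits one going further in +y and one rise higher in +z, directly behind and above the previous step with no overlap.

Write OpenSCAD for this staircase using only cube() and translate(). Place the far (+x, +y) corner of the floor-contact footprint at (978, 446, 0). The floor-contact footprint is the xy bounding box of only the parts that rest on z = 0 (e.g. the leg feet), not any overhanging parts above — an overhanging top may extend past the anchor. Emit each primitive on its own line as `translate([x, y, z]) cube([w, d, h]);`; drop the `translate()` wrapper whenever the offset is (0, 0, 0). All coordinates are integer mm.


translate([224, 202, 0]) cube([754, 244, 160]);
translate([224, 446, 160]) cube([754, 244, 160]);
translate([224, 690, 320]) cube([754, 244, 160]);
translate([224, 934, 480]) cube([754, 244, 160]);


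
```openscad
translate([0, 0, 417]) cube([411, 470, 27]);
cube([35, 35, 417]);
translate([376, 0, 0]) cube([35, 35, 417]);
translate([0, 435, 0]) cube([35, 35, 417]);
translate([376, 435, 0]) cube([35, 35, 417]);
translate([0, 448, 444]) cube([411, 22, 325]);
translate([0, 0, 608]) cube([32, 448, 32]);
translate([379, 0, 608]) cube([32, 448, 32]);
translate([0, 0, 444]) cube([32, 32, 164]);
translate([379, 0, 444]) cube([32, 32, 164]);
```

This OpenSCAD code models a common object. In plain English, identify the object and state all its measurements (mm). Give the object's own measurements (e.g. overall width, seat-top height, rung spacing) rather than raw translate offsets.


A chair. The seat is a 411×470×27 mm slab with its top at z = 444 mm, on four 35×35 mm corner legs (flush with the seat edges, standing on z = 0). A flat backrest 22 mm thick, 325 mm tall, spans the full seat width and rises from the seat top along its +y edge, rear face flush with the rear of the seat. Two armrests of 32×32 mm section run along each side from the seat's front edge to the front of the backrest, top faces 196 mm above the seat top and outer faces flush with the seat's x-edges; a 32×32 mm post under the front of each armrest stands on the seat at the front corner.


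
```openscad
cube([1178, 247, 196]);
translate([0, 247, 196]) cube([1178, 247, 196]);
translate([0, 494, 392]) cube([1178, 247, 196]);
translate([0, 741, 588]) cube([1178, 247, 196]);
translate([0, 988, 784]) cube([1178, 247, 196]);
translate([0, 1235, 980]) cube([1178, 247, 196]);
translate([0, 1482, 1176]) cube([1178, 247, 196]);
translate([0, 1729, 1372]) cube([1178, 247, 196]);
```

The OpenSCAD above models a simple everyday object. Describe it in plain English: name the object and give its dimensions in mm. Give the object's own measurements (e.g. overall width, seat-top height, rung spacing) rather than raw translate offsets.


A straight staircase of 8 solid steps. Each step is 1178 mm wide (x), 247 mm deep (y, the going) and 196 mm tall (the rise). The first step rests on the floor; each subsequent step sits one going further in +y and one rise higher in +z, directly behind and above the previous step with no overlap.


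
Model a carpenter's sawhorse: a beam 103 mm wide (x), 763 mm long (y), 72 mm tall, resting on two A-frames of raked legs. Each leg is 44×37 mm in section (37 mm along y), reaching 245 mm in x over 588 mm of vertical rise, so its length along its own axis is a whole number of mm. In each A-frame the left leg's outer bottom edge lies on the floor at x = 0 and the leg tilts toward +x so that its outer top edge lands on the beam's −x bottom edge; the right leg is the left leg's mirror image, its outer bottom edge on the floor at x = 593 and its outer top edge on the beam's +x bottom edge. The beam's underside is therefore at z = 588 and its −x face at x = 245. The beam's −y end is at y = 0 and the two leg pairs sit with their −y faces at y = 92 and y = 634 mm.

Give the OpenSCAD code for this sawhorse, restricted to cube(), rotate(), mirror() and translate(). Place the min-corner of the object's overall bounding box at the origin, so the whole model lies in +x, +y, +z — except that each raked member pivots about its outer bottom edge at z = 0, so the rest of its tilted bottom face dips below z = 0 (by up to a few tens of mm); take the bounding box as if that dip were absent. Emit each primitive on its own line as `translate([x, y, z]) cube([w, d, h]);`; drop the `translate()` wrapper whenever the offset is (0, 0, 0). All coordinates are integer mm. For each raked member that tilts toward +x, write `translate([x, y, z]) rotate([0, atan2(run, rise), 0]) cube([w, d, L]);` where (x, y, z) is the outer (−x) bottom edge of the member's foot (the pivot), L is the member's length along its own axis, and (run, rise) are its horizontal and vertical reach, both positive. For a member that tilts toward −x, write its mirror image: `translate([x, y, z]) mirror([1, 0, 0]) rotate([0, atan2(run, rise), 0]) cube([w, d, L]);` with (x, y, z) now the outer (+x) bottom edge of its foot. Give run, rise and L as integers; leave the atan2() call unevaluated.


// leg length = √(245² + 588²) = 637
// right-leg outer foot x = 2·245 + 103 = 593
// beam min-corner = (245, 0, 588)
translate([245, 0, 588]) cube([103, 763, 72]);
translate([0, 92, 0]) rotate([0, atan2(245, 588), 0]) cube([44, 37, 637]);
translate([593, 92, 0]) mirror([1, 0, 0]) rotate([0, atan2(245, 588), 0]) cube([44, 37, 637]);
translate([0, 634, 0]) rotate([0, atan2(245, 588), 0]) cube([44, 37, 637]);
translate([593, 634, 0]) mirror([1, 0, 0]) rotate([0, atan2(245, 588), 0]) cube([44, 37, 637]);
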